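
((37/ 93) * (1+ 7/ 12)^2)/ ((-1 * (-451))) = 13357/ 6039792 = 0.00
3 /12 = 1 /4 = 0.25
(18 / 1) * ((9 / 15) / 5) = 54 / 25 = 2.16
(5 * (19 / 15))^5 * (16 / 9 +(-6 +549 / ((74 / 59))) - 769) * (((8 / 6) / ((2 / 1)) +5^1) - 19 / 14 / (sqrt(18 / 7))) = -16479333.70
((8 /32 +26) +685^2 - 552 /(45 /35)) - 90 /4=5625593 /12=468799.42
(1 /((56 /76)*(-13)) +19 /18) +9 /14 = 373 /234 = 1.59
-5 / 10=-1 / 2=-0.50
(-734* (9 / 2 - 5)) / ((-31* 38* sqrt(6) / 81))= -9909* sqrt(6) / 2356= -10.30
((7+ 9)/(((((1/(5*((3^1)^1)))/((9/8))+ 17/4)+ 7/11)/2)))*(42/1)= 7983360/29377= 271.76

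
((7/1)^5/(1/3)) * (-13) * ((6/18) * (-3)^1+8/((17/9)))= -36051015/17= -2120647.94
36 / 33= 12 / 11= 1.09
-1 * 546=-546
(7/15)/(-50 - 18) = -7/1020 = -0.01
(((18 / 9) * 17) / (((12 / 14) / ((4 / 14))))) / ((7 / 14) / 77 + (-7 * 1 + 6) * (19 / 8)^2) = -167552 / 83295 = -2.01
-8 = -8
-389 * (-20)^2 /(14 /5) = -389000 /7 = -55571.43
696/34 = 348/17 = 20.47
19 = 19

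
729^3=387420489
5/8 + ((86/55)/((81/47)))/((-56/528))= -7.93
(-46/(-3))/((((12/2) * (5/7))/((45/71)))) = 161/71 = 2.27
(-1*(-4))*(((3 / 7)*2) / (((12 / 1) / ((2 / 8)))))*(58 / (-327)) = -29 / 2289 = -0.01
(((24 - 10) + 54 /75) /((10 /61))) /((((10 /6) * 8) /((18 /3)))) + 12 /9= 78262 /1875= 41.74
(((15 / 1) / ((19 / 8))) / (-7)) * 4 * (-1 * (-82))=-39360 / 133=-295.94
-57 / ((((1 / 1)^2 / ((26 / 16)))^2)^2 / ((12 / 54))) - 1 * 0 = -542659 / 6144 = -88.32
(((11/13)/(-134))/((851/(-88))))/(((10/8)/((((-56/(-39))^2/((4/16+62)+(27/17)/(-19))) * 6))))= 15688228864/150919018279965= 0.00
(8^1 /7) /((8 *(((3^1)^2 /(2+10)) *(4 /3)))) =1 /7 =0.14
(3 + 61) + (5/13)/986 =820357/12818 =64.00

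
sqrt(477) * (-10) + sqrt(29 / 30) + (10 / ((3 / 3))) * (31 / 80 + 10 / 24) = -30 * sqrt(53) + sqrt(870) / 30 + 193 / 24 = -209.38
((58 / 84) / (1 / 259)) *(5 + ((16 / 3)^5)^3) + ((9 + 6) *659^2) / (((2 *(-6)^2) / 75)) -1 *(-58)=4948341434897118768881 / 344373768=14369100944114.65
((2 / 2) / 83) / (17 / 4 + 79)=4 / 27639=0.00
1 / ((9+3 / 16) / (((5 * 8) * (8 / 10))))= 3.48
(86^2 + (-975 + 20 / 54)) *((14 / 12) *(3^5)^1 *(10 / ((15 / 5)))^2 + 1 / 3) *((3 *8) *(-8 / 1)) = -104869505728 / 27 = -3884055767.70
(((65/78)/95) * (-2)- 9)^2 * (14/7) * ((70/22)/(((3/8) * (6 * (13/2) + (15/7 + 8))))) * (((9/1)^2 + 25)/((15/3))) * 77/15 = 19211276336/6286815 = 3055.80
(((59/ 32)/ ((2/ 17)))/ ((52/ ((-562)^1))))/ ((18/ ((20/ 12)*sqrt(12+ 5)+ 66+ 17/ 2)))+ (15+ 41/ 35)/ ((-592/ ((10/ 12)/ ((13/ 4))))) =-836670145/ 1193472 - 1409215*sqrt(17)/ 89856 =-765.70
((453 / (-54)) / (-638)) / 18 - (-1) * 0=151 / 206712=0.00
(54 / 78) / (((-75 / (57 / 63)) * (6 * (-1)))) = 19 / 13650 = 0.00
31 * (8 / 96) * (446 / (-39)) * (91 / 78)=-48391 / 1404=-34.47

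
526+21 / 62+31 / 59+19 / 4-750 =-1597711 / 7316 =-218.39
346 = 346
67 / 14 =4.79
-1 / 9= -0.11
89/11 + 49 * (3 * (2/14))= 320/11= 29.09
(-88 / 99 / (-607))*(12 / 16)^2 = 1 / 1214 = 0.00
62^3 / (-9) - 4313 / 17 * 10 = -4439746 / 153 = -29017.95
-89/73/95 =-89/6935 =-0.01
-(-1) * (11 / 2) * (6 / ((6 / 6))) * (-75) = -2475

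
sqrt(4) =2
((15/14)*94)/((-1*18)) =-5.60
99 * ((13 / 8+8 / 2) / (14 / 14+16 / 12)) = 13365 / 56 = 238.66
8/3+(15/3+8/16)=49/6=8.17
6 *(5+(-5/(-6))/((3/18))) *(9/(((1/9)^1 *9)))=540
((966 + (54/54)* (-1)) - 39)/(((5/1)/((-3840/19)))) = -711168/19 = -37429.89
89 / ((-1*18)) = -89 / 18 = -4.94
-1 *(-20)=20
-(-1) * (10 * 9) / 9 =10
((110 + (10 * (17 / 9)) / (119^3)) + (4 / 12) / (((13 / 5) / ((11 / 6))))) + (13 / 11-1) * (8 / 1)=3166436107 / 28350322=111.69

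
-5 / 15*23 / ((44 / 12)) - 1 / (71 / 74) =-2447 / 781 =-3.13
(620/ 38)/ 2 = 155/ 19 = 8.16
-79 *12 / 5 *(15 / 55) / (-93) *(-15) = -2844 / 341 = -8.34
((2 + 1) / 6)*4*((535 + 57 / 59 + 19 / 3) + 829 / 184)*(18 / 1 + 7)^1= 445208525 / 16284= 27340.24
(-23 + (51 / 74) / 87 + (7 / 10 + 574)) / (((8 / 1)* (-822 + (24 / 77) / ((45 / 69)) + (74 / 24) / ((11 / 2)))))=-683739903 / 8139438932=-0.08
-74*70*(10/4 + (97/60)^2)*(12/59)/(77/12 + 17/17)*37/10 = -352826894/131275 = -2687.69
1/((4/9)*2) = 9/8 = 1.12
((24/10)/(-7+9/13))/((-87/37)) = 962/5945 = 0.16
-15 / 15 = -1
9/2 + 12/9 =35/6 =5.83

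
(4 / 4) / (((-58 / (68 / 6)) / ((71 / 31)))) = -0.45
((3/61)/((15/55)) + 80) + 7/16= 78683/976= 80.62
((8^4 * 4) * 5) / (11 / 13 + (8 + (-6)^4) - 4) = 1064960 / 16911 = 62.97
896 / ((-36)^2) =0.69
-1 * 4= -4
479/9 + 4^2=623/9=69.22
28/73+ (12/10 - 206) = -74612/365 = -204.42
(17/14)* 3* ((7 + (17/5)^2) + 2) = 13107/175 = 74.90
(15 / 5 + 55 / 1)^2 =3364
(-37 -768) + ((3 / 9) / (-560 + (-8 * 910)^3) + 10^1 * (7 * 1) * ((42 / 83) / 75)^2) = -160474395339645607441 / 199347864058938000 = -805.00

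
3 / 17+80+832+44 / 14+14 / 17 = 6413 / 7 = 916.14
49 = 49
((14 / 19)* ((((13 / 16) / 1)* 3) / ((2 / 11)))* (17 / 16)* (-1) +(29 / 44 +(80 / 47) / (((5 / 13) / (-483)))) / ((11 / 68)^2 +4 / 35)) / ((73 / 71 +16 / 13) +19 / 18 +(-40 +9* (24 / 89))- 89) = 123.52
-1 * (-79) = 79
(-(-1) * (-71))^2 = 5041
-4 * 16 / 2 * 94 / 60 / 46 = -1.09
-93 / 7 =-13.29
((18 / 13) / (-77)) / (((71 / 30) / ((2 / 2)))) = -540 / 71071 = -0.01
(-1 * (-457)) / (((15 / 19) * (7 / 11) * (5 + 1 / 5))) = 174.93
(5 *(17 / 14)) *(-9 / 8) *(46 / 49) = -6.41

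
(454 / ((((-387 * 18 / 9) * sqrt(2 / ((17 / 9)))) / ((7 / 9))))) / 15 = -1589 * sqrt(34) / 313470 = -0.03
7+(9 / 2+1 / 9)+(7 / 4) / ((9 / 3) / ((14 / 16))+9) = 12269 / 1044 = 11.75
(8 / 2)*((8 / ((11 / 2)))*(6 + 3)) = 576 / 11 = 52.36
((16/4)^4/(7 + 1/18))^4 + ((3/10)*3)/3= 4508685649082883/2601446410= 1733145.70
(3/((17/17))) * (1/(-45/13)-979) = -44068/15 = -2937.87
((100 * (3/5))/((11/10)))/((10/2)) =120/11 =10.91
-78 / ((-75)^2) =-26 / 1875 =-0.01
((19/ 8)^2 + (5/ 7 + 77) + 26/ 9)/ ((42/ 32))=347735/ 5292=65.71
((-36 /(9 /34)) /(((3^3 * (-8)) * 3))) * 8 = 136 /81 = 1.68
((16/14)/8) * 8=8/7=1.14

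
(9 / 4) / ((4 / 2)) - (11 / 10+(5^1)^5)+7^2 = -123039 / 40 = -3075.98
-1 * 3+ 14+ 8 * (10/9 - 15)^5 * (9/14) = -122069807303/45927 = -2657909.45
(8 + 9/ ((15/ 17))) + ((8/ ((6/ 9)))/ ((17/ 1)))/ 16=6203/ 340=18.24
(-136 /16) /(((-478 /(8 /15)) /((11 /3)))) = 374 /10755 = 0.03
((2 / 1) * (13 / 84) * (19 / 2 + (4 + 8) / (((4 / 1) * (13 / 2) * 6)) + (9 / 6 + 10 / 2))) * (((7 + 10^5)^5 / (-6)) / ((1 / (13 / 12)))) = -27179510831423196361804164619 / 3024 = -8987933475999734246628361.00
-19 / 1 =-19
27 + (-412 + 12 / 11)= -4223 / 11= -383.91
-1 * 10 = -10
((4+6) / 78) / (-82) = -5 / 3198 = -0.00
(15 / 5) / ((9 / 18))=6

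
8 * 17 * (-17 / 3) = -770.67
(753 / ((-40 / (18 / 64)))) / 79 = -0.07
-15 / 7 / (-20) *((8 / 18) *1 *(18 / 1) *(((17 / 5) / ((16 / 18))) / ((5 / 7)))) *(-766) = -3515.94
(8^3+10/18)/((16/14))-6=442.49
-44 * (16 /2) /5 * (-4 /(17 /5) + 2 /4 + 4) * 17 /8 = -2486 /5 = -497.20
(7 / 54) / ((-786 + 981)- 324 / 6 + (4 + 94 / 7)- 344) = -49 / 70146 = -0.00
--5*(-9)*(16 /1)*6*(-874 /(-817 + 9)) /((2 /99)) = -23362020 /101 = -231307.13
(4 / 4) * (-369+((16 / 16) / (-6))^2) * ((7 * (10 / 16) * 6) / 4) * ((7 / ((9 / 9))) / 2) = -3254335 / 384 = -8474.83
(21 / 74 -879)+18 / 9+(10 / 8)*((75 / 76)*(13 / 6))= -874.04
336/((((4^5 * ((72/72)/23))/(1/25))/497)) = 240051/1600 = 150.03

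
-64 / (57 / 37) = -41.54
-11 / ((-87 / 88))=968 / 87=11.13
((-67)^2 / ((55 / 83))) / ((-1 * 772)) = -372587 / 42460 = -8.78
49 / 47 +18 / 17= 1679 / 799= 2.10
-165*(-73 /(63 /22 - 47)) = -264990 /971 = -272.90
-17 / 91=-0.19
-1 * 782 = -782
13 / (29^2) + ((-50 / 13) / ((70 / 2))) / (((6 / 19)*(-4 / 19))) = 1532201 / 918372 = 1.67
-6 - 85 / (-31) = -101 / 31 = -3.26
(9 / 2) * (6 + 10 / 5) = 36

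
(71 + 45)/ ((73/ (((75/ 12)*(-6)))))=-4350/ 73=-59.59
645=645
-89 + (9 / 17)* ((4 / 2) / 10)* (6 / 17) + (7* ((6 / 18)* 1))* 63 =83864 / 1445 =58.04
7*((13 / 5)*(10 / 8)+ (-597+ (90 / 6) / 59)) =-980455 / 236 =-4154.47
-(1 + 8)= -9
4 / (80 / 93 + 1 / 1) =2.15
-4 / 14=-2 / 7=-0.29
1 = 1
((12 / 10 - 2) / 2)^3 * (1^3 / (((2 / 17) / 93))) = -6324 / 125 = -50.59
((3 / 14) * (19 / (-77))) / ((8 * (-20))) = 57 / 172480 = 0.00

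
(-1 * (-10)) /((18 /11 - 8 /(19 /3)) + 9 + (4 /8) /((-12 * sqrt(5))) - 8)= 10483440 * sqrt(5) /237179039 + 1727510400 /237179039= 7.38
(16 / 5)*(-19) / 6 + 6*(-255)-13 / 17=-392929 / 255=-1540.90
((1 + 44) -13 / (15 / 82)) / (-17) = 23 / 15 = 1.53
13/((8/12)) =39/2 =19.50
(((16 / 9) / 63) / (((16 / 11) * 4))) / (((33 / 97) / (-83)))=-8051 / 6804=-1.18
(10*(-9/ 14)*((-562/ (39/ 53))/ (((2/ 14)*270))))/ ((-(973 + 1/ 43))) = -640399/ 4895280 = -0.13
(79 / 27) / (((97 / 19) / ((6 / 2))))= 1501 / 873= 1.72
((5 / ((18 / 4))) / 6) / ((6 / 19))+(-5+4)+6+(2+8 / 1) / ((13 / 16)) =37685 / 2106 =17.89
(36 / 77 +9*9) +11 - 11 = 6273 / 77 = 81.47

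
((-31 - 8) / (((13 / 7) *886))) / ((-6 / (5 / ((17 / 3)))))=105 / 30124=0.00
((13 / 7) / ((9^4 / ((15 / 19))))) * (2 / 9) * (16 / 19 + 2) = 260 / 1842183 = 0.00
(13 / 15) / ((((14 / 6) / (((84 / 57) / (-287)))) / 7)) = -52 / 3895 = -0.01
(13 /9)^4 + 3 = 48244 /6561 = 7.35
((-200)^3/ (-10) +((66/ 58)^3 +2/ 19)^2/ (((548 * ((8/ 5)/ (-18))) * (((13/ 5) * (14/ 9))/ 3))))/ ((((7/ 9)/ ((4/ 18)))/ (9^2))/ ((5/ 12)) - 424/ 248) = -286808855070724601338081125/ 575759380640343643744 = -498140.13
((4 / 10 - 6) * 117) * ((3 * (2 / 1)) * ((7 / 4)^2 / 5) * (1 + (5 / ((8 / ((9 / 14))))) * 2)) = -1737099 / 400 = -4342.75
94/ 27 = 3.48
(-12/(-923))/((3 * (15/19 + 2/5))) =380/104299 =0.00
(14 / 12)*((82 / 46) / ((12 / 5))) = 1435 / 1656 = 0.87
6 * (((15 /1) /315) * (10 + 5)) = 30 /7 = 4.29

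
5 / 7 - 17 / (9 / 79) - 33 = -11435 / 63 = -181.51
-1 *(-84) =84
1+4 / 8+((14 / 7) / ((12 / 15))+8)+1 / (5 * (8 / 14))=247 / 20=12.35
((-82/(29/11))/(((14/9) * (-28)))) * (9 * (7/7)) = 36531/5684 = 6.43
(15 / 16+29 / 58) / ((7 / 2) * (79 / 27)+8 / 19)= 11799 / 87512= 0.13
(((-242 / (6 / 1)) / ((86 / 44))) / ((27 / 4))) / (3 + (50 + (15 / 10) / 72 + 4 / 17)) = -2896256 / 50453577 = -0.06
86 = 86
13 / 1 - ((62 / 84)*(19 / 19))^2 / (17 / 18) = 20697 / 1666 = 12.42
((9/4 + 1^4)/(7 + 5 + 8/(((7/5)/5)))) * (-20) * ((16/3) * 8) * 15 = -72800/71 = -1025.35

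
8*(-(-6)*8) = 384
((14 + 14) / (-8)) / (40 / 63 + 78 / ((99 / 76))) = -4851 / 83872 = -0.06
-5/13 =-0.38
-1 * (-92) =92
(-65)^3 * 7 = -1922375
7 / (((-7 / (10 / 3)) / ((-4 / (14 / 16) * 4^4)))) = 3900.95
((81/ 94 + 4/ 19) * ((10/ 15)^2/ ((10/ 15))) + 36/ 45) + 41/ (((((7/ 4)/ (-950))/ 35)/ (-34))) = 354779990291/ 13395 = 26486001.51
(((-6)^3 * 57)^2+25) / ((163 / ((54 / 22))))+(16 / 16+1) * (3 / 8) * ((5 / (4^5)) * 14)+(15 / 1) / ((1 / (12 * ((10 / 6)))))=8383166371689 / 3672064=2282957.59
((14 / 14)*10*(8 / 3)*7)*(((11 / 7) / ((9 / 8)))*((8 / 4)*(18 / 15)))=5632 / 9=625.78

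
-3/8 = -0.38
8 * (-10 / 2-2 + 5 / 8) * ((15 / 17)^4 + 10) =-2657505 / 4913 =-540.91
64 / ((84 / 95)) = 1520 / 21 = 72.38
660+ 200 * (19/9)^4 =30394460/6561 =4632.60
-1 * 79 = -79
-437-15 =-452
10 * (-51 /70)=-51 /7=-7.29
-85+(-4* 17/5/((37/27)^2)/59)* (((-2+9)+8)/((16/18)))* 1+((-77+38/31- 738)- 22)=-4621427789/5007802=-922.85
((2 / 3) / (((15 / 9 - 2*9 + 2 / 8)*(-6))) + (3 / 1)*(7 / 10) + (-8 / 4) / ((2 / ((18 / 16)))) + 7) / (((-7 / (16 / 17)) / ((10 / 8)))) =-184861 / 137802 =-1.34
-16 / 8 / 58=-1 / 29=-0.03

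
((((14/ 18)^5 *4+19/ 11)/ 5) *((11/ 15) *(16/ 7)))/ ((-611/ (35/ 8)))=-3722878/ 541184085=-0.01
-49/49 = -1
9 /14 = 0.64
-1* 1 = -1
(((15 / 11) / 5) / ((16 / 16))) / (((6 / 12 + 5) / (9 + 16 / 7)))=474 / 847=0.56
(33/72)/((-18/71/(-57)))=14839/144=103.05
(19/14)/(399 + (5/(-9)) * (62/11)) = 1881/548674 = 0.00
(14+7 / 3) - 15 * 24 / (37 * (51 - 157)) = 96629 / 5883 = 16.43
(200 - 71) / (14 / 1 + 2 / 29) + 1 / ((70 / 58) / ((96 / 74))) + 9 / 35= 369893 / 35224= 10.50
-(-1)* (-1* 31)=-31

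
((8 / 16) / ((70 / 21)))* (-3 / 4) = -9 / 80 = -0.11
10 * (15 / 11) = 150 / 11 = 13.64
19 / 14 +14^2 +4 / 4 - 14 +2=2609 / 14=186.36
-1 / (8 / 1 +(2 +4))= -1 / 14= -0.07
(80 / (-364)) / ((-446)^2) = -5 / 4525339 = -0.00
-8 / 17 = -0.47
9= 9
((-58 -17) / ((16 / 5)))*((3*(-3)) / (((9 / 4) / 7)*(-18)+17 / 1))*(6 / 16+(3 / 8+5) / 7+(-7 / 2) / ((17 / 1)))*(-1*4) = -752625 / 10676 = -70.50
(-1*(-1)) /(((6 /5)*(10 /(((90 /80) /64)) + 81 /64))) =0.00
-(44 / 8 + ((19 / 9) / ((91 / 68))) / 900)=-2027671 / 368550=-5.50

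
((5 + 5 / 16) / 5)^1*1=17 / 16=1.06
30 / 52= 15 / 26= 0.58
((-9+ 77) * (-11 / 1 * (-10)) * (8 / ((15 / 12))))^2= 2291728384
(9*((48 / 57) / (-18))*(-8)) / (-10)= -32 / 95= -0.34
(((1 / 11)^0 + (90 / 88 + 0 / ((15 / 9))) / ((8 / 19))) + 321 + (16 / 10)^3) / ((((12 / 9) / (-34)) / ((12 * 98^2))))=-5310123982947 / 5500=-965477087.81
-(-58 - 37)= 95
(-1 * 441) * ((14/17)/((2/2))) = -6174/17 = -363.18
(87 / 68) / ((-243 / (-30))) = 145 / 918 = 0.16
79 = 79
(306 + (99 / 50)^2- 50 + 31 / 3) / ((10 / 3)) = 2026903 / 25000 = 81.08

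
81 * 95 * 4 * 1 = 30780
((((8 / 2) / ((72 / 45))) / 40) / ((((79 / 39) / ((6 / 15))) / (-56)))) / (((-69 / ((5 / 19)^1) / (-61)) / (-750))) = 4163250 / 34523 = 120.59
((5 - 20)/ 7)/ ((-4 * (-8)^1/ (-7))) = 15/ 32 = 0.47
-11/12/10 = -11/120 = -0.09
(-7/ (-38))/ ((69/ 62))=217/ 1311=0.17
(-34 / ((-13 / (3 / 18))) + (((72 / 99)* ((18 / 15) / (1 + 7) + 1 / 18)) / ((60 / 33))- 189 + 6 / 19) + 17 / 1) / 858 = -19025111 / 95366700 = -0.20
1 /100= 0.01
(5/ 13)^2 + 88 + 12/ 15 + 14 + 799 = 762146/ 845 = 901.95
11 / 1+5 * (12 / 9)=17.67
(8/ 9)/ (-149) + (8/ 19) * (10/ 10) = 10576/ 25479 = 0.42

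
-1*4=-4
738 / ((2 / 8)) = 2952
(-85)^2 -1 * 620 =6605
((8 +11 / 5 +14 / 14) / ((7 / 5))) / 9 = 0.89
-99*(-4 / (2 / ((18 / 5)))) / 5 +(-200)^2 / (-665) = 274012 / 3325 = 82.41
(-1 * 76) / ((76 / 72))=-72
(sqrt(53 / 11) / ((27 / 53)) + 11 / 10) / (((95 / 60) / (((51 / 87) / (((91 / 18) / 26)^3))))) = 52348032 / 944965 + 18683136 * sqrt(583) / 2078923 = 272.39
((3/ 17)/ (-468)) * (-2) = 1/ 1326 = 0.00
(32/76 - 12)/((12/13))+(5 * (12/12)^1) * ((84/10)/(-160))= -58397/4560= -12.81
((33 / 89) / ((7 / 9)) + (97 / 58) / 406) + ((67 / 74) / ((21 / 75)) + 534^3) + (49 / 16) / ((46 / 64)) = 271579752190927801 / 1783501972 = 152273311.98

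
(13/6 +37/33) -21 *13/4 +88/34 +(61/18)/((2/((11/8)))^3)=-844774531/13787136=-61.27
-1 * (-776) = 776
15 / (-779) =-15 / 779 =-0.02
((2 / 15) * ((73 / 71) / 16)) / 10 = 73 / 85200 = 0.00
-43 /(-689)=43 /689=0.06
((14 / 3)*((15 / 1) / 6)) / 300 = 7 / 180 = 0.04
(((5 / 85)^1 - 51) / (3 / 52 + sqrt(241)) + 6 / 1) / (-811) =-66603906 / 8984367485 + 2341664*sqrt(241) / 8984367485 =-0.00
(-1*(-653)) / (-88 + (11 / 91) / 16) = -950768 / 128117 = -7.42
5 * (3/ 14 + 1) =85/ 14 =6.07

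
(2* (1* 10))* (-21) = -420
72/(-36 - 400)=-18/109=-0.17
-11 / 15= -0.73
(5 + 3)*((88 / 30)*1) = 352 / 15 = 23.47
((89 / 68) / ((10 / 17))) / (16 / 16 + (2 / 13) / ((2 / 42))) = 1157 / 2200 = 0.53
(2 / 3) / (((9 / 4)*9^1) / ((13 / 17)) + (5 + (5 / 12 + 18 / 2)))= 26 / 1595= 0.02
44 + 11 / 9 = 407 / 9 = 45.22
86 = 86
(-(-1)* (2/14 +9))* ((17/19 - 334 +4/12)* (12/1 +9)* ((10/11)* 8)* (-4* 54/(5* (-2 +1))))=-4195418112/209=-20073770.87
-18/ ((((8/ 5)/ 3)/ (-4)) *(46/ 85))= 11475/ 46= 249.46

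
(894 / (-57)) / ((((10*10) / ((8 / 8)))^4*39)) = -149 / 37050000000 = -0.00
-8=-8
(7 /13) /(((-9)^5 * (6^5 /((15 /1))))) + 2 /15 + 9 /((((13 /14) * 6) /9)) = 145963459121 /9948575520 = 14.67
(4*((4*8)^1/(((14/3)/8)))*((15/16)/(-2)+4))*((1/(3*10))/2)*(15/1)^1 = 1356/7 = 193.71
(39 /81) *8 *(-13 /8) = -6.26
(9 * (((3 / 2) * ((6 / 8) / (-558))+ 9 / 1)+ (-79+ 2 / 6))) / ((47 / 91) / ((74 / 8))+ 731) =-1047140367 / 1220886640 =-0.86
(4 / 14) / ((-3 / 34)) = -68 / 21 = -3.24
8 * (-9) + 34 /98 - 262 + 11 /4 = -64857 /196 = -330.90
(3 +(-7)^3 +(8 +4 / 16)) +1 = -330.75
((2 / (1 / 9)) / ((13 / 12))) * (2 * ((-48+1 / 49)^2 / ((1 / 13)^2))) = 31040760816 / 2401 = 12928263.56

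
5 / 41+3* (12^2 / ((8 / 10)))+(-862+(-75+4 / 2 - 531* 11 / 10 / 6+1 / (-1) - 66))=-458567 / 820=-559.23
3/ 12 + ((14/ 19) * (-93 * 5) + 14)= -24957/ 76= -328.38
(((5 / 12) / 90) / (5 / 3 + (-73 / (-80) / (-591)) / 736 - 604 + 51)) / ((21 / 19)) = -27548480 / 3626029545957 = -0.00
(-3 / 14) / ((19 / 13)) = -39 / 266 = -0.15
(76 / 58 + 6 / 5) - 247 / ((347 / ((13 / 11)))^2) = 5297241261 / 2112575905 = 2.51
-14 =-14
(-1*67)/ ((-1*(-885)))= -67/ 885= -0.08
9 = 9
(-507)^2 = 257049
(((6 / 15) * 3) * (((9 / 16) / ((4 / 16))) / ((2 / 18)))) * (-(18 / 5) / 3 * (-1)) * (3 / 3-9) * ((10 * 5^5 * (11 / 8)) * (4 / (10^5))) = -8019 / 20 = -400.95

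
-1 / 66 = -0.02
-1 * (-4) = 4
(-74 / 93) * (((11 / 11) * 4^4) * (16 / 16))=-203.70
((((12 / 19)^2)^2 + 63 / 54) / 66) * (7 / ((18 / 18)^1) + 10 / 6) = 13476619 / 77410674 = 0.17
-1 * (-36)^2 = -1296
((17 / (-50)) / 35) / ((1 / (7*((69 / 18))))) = -391 / 1500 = -0.26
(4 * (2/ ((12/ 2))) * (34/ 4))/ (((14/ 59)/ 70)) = 10030/ 3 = 3343.33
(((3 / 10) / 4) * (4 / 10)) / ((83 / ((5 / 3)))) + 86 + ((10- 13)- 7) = 126161 / 1660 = 76.00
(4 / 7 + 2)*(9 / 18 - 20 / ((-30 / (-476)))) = -814.71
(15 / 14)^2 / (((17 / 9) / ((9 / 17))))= 18225 / 56644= 0.32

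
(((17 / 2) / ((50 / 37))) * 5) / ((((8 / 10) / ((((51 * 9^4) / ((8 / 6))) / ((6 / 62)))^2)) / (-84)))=-1421260727006054529 / 64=-22207198859469602.02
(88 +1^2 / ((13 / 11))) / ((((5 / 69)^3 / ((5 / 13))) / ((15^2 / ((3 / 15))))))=17074255275 / 169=101031096.30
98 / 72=49 / 36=1.36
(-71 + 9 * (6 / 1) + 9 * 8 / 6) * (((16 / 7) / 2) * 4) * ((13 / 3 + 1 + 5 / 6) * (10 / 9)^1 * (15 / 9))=-148000 / 567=-261.02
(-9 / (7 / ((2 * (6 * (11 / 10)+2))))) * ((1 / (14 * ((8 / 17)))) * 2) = -6579 / 980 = -6.71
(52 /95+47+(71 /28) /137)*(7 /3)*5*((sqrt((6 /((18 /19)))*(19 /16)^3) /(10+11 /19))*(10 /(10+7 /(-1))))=31287792385*sqrt(3) /95167872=569.44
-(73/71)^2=-5329/5041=-1.06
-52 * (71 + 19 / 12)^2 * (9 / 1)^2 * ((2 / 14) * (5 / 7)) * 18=-3994244865 / 98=-40757600.66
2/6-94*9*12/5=-30451/15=-2030.07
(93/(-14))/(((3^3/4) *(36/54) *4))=-31/84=-0.37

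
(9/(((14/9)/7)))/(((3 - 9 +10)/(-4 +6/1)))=81/4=20.25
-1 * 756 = -756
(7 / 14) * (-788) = -394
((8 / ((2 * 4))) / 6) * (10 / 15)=1 / 9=0.11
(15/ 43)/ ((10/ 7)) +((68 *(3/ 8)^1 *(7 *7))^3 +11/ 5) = 3355345366489/ 1720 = 1950782189.82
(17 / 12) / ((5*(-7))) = -17 / 420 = -0.04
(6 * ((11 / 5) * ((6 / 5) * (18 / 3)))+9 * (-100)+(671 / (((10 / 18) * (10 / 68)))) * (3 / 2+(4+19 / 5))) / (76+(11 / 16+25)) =151152624 / 203375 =743.22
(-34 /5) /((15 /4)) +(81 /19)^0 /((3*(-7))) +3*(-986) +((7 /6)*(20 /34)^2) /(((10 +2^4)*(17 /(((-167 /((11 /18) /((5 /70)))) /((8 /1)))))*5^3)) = -8733803246149 /2950747800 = -2959.86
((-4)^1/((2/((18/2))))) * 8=-144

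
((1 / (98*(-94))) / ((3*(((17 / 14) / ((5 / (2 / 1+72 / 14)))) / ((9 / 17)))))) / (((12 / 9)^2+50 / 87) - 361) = 783 / 25429277620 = 0.00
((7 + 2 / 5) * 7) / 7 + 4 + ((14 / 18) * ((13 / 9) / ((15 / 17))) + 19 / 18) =33361 / 2430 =13.73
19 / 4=4.75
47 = 47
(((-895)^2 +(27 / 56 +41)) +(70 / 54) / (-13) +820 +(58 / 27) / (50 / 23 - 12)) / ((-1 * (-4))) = 1781091811253 / 8884512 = 200471.54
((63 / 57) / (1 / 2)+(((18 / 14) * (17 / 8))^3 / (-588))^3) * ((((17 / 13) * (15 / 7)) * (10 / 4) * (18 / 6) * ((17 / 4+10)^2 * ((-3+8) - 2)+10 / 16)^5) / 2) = 579314653974617275252147991805580391340283354275 / 295743599929856826870688378781696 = 1958840881466299.15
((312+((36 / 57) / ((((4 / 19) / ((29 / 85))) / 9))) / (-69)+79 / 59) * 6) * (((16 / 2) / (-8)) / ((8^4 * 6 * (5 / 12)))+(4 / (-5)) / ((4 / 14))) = -1553790701517 / 295283200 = -5262.04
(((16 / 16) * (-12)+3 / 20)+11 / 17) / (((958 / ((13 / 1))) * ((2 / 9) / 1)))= -445653 / 651440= -0.68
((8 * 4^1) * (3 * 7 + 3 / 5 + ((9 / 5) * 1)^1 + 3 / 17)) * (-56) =-42249.04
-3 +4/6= -7/3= -2.33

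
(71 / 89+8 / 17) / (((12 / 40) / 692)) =13279480 / 4539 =2925.64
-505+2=-503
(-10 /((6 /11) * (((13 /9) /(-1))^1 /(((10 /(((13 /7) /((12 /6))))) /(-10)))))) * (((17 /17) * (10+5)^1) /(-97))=34650 /16393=2.11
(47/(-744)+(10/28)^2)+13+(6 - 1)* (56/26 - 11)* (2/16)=892825/118482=7.54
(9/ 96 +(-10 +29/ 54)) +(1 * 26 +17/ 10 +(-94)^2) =38250709/ 4320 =8854.33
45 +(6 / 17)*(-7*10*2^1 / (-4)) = 975 / 17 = 57.35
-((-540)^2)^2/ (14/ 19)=-807790320000/ 7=-115398617142.86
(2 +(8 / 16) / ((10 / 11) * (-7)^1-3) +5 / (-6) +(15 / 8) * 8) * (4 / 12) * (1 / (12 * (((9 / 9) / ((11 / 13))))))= 4213 / 11124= 0.38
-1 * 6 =-6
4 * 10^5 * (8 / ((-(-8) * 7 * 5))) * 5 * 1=400000 / 7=57142.86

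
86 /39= 2.21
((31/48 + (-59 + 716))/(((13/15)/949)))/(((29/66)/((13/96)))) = 1647639565/7424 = 221934.21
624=624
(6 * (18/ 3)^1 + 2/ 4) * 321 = 23433/ 2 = 11716.50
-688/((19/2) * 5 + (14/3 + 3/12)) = -13.13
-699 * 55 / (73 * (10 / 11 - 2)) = 140965 / 292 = 482.76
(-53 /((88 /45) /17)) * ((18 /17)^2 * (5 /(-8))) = 965925 /2992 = 322.84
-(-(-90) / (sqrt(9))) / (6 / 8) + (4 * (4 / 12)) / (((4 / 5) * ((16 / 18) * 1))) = -305 / 8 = -38.12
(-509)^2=259081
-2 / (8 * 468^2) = -1 / 876096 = -0.00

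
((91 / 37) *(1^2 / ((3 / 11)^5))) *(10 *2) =293112820 / 8991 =32600.69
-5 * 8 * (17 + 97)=-4560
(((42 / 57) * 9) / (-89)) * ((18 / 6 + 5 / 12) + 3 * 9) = -7665 / 3382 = -2.27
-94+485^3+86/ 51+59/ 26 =151275430351/ 1326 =114084034.96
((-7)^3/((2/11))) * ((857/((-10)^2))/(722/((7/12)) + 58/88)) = -248976497/19070950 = -13.06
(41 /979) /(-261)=-41 /255519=-0.00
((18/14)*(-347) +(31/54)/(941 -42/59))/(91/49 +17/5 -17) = 46778697155/1231256538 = 37.99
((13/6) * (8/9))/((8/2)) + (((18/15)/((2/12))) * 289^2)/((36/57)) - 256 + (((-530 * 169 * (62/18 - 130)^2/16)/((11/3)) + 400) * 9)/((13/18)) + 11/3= -23456821330457/77220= -303766140.00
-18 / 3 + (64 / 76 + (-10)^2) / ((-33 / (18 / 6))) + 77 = 12923 / 209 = 61.83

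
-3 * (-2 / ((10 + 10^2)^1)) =3 / 55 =0.05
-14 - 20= -34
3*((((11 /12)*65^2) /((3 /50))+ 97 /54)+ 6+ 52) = 1744427 /9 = 193825.22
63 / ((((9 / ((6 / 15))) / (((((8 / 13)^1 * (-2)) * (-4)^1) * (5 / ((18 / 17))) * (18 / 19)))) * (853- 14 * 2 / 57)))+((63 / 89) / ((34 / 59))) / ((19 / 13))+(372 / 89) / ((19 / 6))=81091189005 / 36319477246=2.23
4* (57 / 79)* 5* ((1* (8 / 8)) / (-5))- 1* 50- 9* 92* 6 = -396650 / 79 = -5020.89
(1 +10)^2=121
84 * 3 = 252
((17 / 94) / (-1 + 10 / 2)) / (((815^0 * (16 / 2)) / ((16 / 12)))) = 17 / 2256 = 0.01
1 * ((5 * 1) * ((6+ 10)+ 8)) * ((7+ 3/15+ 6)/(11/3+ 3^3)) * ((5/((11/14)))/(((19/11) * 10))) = 8316/437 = 19.03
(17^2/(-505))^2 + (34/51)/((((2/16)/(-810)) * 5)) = -220258079/255025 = -863.67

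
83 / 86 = 0.97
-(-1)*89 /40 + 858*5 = 171689 /40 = 4292.22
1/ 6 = 0.17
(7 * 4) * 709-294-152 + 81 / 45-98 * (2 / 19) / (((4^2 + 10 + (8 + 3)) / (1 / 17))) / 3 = 3479138287 / 179265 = 19407.79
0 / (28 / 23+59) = 0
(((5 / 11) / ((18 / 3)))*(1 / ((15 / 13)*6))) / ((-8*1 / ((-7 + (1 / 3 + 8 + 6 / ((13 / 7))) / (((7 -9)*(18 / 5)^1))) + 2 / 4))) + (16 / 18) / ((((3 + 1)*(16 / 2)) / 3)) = 96917 / 1026432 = 0.09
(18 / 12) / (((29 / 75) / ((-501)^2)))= 56475225 / 58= 973710.78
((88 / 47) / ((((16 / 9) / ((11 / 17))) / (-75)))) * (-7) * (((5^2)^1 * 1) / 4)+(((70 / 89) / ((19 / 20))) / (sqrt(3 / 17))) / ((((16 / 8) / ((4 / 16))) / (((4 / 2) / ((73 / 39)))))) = 4550 * sqrt(51) / 123443+14293125 / 6392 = 2236.36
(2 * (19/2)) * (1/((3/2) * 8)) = 1.58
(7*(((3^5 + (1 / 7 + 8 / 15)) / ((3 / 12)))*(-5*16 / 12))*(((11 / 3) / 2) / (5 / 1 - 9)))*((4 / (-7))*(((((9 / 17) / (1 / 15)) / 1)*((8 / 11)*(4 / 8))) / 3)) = -4093760 / 357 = -11467.11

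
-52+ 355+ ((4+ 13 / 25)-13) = 7363 / 25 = 294.52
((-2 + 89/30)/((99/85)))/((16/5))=2465/9504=0.26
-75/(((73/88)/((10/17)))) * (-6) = 396000/1241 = 319.10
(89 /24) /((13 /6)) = 1.71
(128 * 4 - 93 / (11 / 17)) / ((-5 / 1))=-4051 / 55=-73.65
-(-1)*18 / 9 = 2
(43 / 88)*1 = 43 / 88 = 0.49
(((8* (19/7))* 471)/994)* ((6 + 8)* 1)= 71592/497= 144.05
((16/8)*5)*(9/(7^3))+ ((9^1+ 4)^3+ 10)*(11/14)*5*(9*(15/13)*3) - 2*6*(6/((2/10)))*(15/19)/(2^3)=45762845985/169442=270079.71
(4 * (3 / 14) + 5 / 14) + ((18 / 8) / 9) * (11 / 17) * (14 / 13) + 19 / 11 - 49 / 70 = 411091 / 170170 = 2.42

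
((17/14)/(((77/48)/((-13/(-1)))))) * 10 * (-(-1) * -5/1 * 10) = -2652000/539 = -4920.22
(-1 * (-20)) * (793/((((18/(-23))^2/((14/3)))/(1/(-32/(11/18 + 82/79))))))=-34430216275/5528736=-6227.50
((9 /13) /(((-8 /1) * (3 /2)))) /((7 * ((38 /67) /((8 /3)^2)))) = -536 /5187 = -0.10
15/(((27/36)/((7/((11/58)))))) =8120/11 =738.18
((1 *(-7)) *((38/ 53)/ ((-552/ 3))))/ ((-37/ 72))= -2394/ 45103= -0.05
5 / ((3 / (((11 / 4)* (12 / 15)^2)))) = 44 / 15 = 2.93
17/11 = 1.55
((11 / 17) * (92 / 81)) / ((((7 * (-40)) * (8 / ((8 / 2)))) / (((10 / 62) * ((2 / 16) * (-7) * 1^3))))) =253 / 1365984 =0.00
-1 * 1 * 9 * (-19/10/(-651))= -57/2170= -0.03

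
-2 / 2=-1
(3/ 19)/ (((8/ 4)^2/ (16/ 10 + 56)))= 216/ 95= 2.27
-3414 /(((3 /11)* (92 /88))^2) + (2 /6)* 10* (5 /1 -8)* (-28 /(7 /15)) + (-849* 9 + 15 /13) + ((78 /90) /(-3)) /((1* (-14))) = -212443235819 /4332510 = -49034.68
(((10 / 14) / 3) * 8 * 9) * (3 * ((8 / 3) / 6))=160 / 7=22.86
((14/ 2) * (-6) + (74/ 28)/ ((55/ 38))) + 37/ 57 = -867374/ 21945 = -39.52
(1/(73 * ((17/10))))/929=10/1152889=0.00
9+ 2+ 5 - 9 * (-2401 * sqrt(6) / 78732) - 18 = -2+ 2401 * sqrt(6) / 8748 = -1.33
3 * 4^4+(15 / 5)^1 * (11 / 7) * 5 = 5541 / 7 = 791.57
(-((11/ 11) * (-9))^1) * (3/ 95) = 27/ 95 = 0.28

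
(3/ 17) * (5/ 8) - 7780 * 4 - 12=-31131.89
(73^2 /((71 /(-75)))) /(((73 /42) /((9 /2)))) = -14574.30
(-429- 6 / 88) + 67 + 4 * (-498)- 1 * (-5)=-103359 / 44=-2349.07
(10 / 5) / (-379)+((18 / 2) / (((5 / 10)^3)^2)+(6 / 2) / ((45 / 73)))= 3302197 / 5685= 580.86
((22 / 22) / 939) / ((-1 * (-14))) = 1 / 13146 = 0.00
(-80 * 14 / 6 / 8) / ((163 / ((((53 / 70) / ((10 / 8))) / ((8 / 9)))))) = -159 / 1630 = -0.10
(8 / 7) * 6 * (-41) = -1968 / 7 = -281.14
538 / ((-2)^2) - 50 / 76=2543 / 19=133.84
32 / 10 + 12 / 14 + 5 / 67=9689 / 2345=4.13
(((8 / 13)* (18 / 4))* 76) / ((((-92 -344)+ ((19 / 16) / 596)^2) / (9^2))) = -2239190728704 / 57269028115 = -39.10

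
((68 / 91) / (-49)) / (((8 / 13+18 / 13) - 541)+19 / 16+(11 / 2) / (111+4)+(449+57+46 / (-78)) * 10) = -375360 / 111163695601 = -0.00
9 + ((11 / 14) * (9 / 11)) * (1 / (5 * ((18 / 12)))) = 318 / 35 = 9.09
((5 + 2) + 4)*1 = 11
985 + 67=1052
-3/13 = -0.23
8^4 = 4096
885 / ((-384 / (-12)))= 885 / 32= 27.66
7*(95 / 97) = 665 / 97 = 6.86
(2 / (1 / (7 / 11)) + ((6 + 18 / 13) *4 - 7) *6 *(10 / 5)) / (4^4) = 19429 / 18304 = 1.06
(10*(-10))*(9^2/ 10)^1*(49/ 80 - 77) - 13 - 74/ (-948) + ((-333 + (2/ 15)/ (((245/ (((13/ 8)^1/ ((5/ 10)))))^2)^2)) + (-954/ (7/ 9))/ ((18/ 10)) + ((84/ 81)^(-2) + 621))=11197567661720643773/ 182167711600000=61468.45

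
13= 13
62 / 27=2.30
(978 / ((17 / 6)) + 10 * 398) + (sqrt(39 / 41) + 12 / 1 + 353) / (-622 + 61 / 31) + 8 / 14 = 9892932359 / 2287299 - 31 * sqrt(1599) / 788061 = 4325.16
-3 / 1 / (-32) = 3 / 32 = 0.09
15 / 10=3 / 2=1.50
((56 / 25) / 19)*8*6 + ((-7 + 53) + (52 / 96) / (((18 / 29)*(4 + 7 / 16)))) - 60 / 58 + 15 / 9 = 1386028084 / 26406675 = 52.49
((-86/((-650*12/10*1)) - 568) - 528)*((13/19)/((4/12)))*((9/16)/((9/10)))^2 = -2136985/2432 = -878.69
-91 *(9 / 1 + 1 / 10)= -8281 / 10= -828.10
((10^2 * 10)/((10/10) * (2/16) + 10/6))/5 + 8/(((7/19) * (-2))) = 30332/301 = 100.77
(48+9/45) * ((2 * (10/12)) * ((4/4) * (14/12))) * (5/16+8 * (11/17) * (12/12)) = 514.44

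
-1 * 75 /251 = -75 /251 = -0.30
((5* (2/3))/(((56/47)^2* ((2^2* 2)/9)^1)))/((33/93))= 1027185/137984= 7.44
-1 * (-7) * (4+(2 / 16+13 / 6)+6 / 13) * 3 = 14749 / 104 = 141.82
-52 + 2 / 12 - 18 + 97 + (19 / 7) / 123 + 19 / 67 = 3169591 / 115374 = 27.47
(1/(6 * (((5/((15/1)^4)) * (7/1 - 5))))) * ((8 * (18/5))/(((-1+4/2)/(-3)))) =-72900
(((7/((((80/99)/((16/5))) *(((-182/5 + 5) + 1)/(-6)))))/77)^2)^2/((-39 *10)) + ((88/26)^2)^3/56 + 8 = 245491513126875512503/7045187247716800000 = 34.85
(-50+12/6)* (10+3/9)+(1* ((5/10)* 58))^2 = 345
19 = 19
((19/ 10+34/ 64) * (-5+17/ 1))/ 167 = 1167/ 6680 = 0.17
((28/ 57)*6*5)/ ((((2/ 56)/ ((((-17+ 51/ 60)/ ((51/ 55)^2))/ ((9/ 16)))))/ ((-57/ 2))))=180241600/ 459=392683.22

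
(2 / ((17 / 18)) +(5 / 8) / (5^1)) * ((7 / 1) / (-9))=-1.74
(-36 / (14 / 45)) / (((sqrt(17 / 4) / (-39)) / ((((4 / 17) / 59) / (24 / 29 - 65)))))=-7328880 * sqrt(17) / 222123377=-0.14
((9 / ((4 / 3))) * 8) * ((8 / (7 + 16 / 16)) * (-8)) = -432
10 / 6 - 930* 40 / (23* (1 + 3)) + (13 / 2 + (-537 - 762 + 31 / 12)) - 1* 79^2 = -729891 / 92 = -7933.60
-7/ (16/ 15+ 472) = -105/ 7096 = -0.01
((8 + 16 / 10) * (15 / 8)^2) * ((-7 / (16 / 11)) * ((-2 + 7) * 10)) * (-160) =1299375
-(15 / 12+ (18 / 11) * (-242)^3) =92765371 / 4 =23191342.75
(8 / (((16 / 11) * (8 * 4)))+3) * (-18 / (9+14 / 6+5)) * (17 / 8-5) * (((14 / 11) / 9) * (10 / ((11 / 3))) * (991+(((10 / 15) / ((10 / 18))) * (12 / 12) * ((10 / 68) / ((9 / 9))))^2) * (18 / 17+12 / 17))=16118505225 / 2377892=6778.48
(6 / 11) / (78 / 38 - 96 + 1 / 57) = -171 / 29447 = -0.01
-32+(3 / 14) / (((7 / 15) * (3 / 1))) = -31.85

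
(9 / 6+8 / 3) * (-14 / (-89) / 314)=175 / 83838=0.00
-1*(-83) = 83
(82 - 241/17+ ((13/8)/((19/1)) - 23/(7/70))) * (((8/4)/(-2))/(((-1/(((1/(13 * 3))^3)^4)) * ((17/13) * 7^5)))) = -418843/703175228178059025695065032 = -0.00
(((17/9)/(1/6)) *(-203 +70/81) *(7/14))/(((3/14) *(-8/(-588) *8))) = -49110.58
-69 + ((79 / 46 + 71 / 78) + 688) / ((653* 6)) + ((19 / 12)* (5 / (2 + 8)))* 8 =-62.49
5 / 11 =0.45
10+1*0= 10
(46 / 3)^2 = 2116 / 9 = 235.11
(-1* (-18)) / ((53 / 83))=1494 / 53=28.19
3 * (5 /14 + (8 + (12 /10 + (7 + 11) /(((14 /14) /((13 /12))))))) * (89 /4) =271539 /140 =1939.56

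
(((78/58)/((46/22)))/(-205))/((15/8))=-1144/683675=-0.00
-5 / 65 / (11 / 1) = -1 / 143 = -0.01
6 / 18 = 1 / 3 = 0.33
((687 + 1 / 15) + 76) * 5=11446 / 3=3815.33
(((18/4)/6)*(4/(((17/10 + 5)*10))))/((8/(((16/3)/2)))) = 1/67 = 0.01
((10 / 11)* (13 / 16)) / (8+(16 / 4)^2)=65 / 2112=0.03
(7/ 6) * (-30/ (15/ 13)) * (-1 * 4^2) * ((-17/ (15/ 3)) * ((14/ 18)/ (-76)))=43316/ 2565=16.89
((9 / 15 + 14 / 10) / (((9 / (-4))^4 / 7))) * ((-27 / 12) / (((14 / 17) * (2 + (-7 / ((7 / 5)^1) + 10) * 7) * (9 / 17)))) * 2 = -36992 / 242757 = -0.15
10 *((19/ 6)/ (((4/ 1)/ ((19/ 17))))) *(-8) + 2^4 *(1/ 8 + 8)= 59.22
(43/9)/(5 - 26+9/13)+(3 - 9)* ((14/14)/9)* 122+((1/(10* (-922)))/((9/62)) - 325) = -406.57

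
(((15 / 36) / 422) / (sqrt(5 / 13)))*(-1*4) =-sqrt(65) / 1266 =-0.01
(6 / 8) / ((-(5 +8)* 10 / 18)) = -27 / 260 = -0.10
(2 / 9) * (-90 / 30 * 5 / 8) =-5 / 12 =-0.42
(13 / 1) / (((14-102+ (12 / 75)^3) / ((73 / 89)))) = -14828125 / 122369304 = -0.12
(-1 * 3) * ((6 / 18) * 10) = -10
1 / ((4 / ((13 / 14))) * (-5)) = -13 / 280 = -0.05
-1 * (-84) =84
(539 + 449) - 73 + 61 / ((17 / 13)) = 16348 / 17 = 961.65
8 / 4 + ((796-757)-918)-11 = -888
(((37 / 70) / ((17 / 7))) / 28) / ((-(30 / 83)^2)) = -254893 / 4284000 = -0.06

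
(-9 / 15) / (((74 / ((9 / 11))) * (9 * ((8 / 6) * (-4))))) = 9 / 65120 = 0.00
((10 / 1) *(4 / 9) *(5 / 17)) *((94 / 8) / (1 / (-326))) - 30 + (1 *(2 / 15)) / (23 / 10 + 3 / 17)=-324457022 / 64413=-5037.14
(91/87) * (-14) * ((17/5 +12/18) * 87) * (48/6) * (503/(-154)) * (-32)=-714791168/165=-4332067.68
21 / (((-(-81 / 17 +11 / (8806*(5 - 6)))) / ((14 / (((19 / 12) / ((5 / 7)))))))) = 22191120 / 797411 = 27.83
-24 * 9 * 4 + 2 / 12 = -5183 / 6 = -863.83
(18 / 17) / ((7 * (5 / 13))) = 234 / 595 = 0.39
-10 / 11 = -0.91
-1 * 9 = -9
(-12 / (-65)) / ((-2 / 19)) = -114 / 65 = -1.75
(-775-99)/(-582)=437/291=1.50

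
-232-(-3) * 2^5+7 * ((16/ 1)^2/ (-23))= -213.91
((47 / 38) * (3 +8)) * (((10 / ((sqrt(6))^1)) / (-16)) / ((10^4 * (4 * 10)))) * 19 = -517 * sqrt(6) / 7680000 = -0.00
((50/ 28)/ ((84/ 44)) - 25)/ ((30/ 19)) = -26885/ 1764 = -15.24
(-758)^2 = 574564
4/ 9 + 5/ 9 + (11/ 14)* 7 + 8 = 29/ 2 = 14.50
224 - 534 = -310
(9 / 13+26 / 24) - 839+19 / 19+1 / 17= -2217511 / 2652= -836.17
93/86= 1.08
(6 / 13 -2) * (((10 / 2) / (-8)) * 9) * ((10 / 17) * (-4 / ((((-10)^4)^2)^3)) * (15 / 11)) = -27 / 972400000000000000000000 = -0.00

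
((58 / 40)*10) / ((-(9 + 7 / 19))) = -551 / 356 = -1.55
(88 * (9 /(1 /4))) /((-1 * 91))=-3168 /91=-34.81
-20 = -20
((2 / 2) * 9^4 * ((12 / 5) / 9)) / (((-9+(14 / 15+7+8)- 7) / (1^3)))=-26244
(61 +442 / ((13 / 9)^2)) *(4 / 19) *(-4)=-56752 / 247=-229.77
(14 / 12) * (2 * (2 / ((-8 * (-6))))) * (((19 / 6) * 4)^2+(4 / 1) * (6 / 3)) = 2653 / 162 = 16.38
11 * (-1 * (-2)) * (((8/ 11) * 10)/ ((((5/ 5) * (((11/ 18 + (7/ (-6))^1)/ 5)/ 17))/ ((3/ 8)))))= -9180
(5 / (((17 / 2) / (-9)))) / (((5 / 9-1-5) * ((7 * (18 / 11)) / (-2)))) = -990 / 5831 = -0.17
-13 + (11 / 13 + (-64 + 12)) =-834 / 13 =-64.15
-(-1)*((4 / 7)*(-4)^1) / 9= -16 / 63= -0.25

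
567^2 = 321489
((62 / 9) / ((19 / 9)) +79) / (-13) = -1563 / 247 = -6.33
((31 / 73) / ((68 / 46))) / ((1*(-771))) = -713 / 1913622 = -0.00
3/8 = 0.38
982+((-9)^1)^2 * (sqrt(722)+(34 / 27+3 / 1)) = 3503.47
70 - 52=18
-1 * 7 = -7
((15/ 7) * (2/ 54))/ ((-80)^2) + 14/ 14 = 80641/ 80640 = 1.00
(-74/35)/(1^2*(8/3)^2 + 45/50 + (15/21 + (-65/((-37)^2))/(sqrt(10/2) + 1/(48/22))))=-37880406540605196/156408163461923591 -43011447897600*sqrt(5)/156408163461923591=-0.24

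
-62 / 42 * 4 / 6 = -62 / 63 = -0.98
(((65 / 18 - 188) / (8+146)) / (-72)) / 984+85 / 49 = 2384766913 / 1374734592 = 1.73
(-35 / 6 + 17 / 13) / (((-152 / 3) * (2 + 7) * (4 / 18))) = 353 / 7904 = 0.04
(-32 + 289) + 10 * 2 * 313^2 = 1959637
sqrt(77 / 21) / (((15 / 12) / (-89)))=-356* sqrt(33) / 15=-136.34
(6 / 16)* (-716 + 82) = -951 / 4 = -237.75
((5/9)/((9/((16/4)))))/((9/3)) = 20/243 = 0.08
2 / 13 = 0.15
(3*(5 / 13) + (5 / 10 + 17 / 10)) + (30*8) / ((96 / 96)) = 15818 / 65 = 243.35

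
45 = 45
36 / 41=0.88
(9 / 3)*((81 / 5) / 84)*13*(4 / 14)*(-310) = -32643 / 49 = -666.18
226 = 226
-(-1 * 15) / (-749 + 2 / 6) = -45 / 2246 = -0.02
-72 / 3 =-24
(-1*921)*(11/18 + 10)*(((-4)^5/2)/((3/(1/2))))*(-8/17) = -60044288/153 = -392446.33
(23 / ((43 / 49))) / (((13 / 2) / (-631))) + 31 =-1404945 / 559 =-2513.32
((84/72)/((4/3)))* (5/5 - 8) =-49/8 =-6.12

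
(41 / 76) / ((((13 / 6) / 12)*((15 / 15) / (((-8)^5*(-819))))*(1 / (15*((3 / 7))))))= 9794027520 / 19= 515475132.63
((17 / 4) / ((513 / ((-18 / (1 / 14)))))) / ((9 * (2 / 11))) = -1309 / 1026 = -1.28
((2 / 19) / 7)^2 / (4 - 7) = -4 / 53067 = -0.00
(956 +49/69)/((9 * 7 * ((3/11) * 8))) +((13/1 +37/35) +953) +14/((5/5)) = 515389363/521640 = 988.02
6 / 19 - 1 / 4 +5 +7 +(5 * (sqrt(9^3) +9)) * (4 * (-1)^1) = -53803 / 76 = -707.93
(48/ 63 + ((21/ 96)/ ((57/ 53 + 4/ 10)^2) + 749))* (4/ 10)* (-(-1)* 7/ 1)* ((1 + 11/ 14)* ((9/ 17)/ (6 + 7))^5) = 7581683562007725/ 18053561990823739744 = 0.00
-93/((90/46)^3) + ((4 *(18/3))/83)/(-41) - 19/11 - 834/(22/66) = -2860933334266/1137027375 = -2516.15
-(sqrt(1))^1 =-1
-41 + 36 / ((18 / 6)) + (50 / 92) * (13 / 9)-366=-163205 / 414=-394.21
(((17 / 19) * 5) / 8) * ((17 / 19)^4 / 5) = 0.07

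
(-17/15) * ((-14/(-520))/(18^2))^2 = -833/106445664000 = -0.00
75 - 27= 48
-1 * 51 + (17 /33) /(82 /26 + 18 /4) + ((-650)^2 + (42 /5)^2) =69367159813 /164175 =422519.63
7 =7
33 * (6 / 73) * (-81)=-16038 / 73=-219.70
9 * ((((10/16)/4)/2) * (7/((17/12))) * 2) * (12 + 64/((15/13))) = 15939/34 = 468.79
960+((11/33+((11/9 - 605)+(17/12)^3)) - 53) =529457/1728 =306.40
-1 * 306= -306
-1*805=-805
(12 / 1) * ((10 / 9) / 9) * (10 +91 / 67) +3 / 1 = 19.83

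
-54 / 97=-0.56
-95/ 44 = -2.16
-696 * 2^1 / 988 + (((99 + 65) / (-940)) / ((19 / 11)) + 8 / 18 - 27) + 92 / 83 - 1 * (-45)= 782335949 / 43359615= 18.04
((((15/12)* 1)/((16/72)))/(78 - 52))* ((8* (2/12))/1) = 0.29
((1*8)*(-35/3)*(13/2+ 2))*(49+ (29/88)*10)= -456365/11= -41487.73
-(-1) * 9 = 9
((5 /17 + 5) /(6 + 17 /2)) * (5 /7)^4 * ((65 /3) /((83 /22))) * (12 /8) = 80437500 /98246519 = 0.82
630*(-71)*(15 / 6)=-111825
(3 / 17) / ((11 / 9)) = 27 / 187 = 0.14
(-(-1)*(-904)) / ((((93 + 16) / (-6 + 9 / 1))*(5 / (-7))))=34.83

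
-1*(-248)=248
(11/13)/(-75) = -0.01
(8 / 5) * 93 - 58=454 / 5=90.80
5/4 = 1.25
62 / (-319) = -62 / 319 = -0.19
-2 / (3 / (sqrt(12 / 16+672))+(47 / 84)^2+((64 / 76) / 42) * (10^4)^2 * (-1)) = 71892624384 * sqrt(299) / 21603771813481184415263075+21549765748773513888 / 21603771813481184415263075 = 0.00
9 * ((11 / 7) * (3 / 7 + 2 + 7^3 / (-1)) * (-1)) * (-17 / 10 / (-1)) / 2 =1003068 / 245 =4094.16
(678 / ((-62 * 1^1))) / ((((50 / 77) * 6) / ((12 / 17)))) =-26103 / 13175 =-1.98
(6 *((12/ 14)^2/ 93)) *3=216/ 1519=0.14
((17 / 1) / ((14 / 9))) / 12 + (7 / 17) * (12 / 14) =1203 / 952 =1.26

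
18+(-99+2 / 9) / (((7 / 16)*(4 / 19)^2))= -45685 / 9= -5076.11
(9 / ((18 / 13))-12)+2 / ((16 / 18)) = -13 / 4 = -3.25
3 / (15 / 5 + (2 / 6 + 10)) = 9 / 40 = 0.22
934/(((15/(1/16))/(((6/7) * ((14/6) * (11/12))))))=5137/720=7.13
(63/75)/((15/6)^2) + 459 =286959/625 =459.13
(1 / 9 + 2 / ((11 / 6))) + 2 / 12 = 271 / 198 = 1.37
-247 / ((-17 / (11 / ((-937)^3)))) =-2717 / 13985168201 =-0.00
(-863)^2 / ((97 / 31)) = 23087839 / 97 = 238018.96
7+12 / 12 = 8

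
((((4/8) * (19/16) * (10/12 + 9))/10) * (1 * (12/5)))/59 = 0.02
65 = 65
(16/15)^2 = 256/225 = 1.14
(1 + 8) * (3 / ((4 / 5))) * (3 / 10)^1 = 81 / 8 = 10.12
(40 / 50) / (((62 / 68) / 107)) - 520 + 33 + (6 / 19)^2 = -21991233 / 55955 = -393.02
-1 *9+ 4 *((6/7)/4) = -57/7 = -8.14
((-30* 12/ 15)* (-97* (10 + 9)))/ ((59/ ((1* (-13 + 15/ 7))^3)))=-19416786432/ 20237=-959469.61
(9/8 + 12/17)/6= 83/272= 0.31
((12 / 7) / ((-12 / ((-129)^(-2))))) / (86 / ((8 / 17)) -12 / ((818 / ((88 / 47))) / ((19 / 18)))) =-76892 / 1636617149979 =-0.00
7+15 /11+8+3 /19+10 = 5543 /209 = 26.52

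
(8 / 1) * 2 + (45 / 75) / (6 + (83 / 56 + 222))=1028248 / 64255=16.00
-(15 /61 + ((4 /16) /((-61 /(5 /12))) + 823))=-823.24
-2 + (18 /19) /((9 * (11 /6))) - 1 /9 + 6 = 7423 /1881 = 3.95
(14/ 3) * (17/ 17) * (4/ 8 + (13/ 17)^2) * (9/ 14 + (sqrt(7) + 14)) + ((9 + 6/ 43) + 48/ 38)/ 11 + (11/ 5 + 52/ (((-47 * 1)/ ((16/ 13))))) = 1463 * sqrt(7)/ 289 + 92664016437/ 1220704210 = 89.30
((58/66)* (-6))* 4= -232/11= -21.09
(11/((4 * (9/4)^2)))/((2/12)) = 88/27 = 3.26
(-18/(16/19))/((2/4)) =-171/4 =-42.75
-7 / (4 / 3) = -21 / 4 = -5.25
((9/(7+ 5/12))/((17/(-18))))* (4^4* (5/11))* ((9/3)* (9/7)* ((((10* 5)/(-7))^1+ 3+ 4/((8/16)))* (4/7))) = -7255941120/5708549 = -1271.07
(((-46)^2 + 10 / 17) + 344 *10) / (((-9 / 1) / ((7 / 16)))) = -330617 / 1224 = -270.11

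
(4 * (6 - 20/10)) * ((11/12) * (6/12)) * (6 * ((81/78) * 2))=1188/13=91.38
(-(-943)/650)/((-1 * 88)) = -943/57200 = -0.02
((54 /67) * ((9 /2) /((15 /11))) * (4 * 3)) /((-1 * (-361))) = 10692 /120935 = 0.09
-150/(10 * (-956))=15/956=0.02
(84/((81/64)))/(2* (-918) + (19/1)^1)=-1792/49059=-0.04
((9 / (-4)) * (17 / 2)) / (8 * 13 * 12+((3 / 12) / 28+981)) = -2142 / 249649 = -0.01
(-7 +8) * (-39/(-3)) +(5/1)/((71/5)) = 948/71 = 13.35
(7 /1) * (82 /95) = 574 /95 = 6.04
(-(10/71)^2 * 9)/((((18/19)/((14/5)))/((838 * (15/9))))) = -11145400/15123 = -736.98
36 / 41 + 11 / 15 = 991 / 615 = 1.61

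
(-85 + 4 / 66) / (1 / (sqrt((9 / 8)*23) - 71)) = 199013 / 33 - 2803*sqrt(46) / 44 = 5598.63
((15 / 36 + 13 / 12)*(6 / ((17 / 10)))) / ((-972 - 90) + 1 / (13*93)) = -108810 / 21827269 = -0.00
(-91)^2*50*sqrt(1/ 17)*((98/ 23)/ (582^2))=1.26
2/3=0.67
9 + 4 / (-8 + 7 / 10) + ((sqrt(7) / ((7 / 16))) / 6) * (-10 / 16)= 617 / 73-5 * sqrt(7) / 21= 7.82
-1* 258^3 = -17173512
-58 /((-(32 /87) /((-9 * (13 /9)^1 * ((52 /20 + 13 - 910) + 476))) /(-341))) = -5849472057 /20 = -292473602.85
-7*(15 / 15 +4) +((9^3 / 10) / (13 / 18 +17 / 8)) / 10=-166253 / 5125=-32.44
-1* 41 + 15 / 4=-149 / 4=-37.25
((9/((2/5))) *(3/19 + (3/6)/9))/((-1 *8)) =-365/608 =-0.60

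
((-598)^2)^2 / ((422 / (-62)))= -3964299245296 / 211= -18788148081.97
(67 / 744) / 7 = 67 / 5208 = 0.01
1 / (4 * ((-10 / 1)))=-1 / 40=-0.02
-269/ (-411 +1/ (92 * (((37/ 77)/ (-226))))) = 457838/ 708223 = 0.65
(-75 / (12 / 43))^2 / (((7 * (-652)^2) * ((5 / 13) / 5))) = 15023125 / 47611648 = 0.32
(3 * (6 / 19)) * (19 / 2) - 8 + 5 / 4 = 9 / 4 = 2.25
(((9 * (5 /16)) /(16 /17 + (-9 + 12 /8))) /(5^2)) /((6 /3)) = -0.01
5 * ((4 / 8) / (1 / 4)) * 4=40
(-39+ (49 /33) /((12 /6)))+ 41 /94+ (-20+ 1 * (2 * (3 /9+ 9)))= -20243 /517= -39.15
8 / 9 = 0.89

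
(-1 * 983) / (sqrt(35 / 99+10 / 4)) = -2949 * sqrt(12430) / 565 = -581.92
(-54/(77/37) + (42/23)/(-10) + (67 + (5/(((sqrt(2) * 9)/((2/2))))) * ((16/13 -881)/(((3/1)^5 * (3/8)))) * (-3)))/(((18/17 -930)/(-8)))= 1944290 * sqrt(2)/28061397 + 3076133/8739885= 0.45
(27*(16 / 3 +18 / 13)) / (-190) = -1179 / 1235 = -0.95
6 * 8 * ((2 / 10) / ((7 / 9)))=432 / 35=12.34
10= 10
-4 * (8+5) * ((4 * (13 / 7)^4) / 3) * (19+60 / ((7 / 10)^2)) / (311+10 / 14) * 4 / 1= -82349817056 / 55009311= -1497.02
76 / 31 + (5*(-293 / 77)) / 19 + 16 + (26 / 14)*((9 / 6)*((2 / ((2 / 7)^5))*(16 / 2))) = 23427.20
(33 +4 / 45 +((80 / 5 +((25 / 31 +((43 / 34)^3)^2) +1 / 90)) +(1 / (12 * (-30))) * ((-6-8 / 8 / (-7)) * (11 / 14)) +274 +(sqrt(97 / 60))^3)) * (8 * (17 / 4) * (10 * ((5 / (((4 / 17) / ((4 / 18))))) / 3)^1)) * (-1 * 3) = -173181913430126795 / 328842890208-28033 * sqrt(1455) / 324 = -529940.61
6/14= 3/7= 0.43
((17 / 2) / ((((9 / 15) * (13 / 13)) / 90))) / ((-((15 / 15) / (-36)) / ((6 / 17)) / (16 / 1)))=259200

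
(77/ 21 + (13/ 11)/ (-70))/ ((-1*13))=-8431/ 30030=-0.28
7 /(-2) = -7 /2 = -3.50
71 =71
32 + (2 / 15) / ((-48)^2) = 552961 / 17280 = 32.00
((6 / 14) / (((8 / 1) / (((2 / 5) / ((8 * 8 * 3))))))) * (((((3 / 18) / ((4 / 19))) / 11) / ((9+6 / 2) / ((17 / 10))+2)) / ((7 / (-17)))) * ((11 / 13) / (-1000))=5491 / 3013570560000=0.00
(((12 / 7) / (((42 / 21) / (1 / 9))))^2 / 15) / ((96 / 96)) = 4 / 6615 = 0.00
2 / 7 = 0.29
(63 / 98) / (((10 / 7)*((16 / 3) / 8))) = 27 / 40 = 0.68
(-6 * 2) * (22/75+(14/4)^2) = -3763/25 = -150.52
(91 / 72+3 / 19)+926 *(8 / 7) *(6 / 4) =15214831 / 9576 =1588.85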